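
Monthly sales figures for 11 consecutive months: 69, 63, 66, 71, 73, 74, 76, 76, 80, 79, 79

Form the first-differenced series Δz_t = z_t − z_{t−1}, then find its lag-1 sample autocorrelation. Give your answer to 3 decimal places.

-0.116

First differences Δz: -6, 3, 5, 2, 1, 2, 0, 4, -1, 0
Mean of differences = 1.0000
Numerator Σ(Δz_t−Δz̄)(Δz_{t+1}−Δz̄) = -10.0000
Denominator Σ(Δz_t−Δz̄)² = 86.0000
r_1(Δz) = -10.0000 / 86.0000 = -0.116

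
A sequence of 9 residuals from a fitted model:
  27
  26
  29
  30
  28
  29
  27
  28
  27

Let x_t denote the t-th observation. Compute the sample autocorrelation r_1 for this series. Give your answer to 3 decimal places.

Mean x̄ = (27 + 26 + 29 + 30 + 28 + 29 + 27 + 28 + 27)/9 = 27.8889
Numerator Σ_{t=1}^{8}(x_t−x̄)(x_{t+1}−x̄) = 1.0988
Denominator Σ(x_t−x̄)² = 12.8889
r_1 = 1.0988 / 12.8889 = 0.085

0.085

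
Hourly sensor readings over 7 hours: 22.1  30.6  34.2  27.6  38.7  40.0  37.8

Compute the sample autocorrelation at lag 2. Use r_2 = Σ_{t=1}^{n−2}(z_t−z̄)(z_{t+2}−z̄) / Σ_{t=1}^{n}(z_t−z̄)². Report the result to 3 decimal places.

Mean z̄ = (22.1 + 30.6 + 34.2 + 27.6 + 38.7 + 40.0 + 37.8)/7 = 33.0000
Deviations from mean: -10.9000, -2.4000, 1.2000, -5.4000, 5.7000, 7.0000, 4.8000
Σ(z_t−z̄)(z_{t+2}−z̄) = (-13.0800) + (12.9600) + (6.8400) + (-37.8000) + (27.3600) = -3.7200
Denominator Σ(z_t−z̄)² = 259.7000
r_2 = -3.7200 / 259.7000 = -0.014

-0.014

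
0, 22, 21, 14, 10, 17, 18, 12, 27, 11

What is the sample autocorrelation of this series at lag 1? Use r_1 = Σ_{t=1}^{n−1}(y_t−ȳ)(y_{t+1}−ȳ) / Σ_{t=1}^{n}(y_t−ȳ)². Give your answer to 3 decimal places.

Mean ȳ = (0 + 22 + 21 + 14 + 10 + 17 + 18 + 12 + 27 + 11)/10 = 15.2000
Numerator Σ_{t=1}^{9}(y_t−ȳ)(y_{t+1}−ȳ) = -165.2400
Denominator Σ(y_t−ȳ)² = 517.6000
r_1 = -165.2400 / 517.6000 = -0.319

-0.319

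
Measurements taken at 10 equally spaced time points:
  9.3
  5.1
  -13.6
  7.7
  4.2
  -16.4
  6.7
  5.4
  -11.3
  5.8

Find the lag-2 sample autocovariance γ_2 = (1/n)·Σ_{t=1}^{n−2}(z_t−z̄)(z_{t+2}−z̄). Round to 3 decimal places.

Mean z̄ = (9.3 + 5.1 − 13.6 + 7.7 + 4.2 − 16.4 + 6.7 + 5.4 − 11.3 + 5.8)/10 = 0.2900
Σ_{t=1}^{8}(z_t−z̄)(z_{t+2}−z̄) = -373.8482
γ_2 = -373.8482 / 10 = -37.385

-37.385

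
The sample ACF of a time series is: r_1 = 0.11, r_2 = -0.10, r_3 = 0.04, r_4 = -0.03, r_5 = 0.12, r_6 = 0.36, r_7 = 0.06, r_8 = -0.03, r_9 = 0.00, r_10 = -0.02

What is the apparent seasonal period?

The largest autocorrelation is r_6 = 0.36; the remaining lags stay at or below 0.12.
The dominant spike at lag 6 indicates a seasonal period of 6.

6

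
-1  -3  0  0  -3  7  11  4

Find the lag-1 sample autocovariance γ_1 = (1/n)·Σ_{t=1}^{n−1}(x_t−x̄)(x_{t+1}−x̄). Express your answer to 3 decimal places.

Mean x̄ = (-1 − 3 + 0 + 0 − 3 + 7 + 11 + 4)/8 = 1.8750
Σ_{t=1}^{7}(x_t−x̄)(x_{t+1}−x̄) = 76.9844
γ_1 = 76.9844 / 8 = 9.623

9.623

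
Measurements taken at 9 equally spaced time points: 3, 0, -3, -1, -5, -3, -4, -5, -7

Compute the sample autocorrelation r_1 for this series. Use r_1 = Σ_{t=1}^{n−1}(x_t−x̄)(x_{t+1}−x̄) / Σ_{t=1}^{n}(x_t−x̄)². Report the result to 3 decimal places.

Mean x̄ = (3 + 0 − 3 − 1 − 5 − 3 − 4 − 5 − 7)/9 = -2.7778
Numerator Σ_{t=1}^{8}(x_t−x̄)(x_{t+1}−x̄) = 23.9506
Denominator Σ(x_t−x̄)² = 73.5556
r_1 = 23.9506 / 73.5556 = 0.326

0.326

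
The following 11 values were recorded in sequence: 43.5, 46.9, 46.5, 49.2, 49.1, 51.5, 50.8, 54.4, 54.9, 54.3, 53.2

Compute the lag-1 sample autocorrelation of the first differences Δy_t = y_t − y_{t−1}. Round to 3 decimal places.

First differences Δy: 3.4, -0.4, 2.7, -0.1, 2.4, -0.7, 3.6, 0.5, -0.6, -1.1
Mean of differences = 0.9700
Numerator Σ(Δy_t−Δȳ)(Δy_{t+1}−Δȳ) = -13.1089
Denominator Σ(Δy_t−Δȳ)² = 30.6410
r_1(Δy) = -13.1089 / 30.6410 = -0.428

-0.428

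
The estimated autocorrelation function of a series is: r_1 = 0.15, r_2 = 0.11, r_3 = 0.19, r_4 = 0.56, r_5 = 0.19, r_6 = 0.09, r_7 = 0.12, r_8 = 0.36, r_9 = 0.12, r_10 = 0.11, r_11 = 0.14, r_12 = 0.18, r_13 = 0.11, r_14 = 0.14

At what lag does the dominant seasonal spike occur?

4

The largest autocorrelation is r_4 = 0.56, with a weaker echo at lag 8 (0.36); the remaining lags stay at or below 0.19.
The dominant spike at lag 4 indicates a seasonal period of 4.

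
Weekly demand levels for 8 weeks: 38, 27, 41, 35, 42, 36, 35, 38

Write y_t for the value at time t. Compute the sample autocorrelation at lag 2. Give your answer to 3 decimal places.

0.250

Mean ȳ = (38 + 27 + 41 + 35 + 42 + 36 + 35 + 38)/8 = 36.5000
Numerator Σ_{t=1}^{6}(y_t−ȳ)(y_{t+2}−ȳ) = 37.5000
Denominator Σ(y_t−ȳ)² = 150.0000
r_2 = 37.5000 / 150.0000 = 0.250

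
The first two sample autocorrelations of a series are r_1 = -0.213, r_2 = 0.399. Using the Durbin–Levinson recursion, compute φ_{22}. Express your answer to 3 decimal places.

0.370

φ_{22} = (r_2 − r_1²) / (1 − r_1²)
r_1² = (-0.213)² = 0.045369
Numerator = 0.399 − 0.0454 = 0.3536; denominator = 1 − 0.0454 = 0.9546
φ_{22} = 0.3536 / 0.9546 = 0.370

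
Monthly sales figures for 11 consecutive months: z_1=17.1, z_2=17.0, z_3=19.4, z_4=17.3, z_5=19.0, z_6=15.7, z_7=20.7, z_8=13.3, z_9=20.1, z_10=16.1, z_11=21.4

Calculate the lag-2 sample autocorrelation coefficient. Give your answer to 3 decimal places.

Mean z̄ = (17.1 + 17.0 + 19.4 + 17.3 + 19.0 + 15.7 + 20.7 + 13.3 + 20.1 + 16.1 + 21.4)/11 = 17.9182
Numerator Σ_{t=1}^{9}(z_t−z̄)(z_{t+2}−z̄) = 37.6457
Denominator Σ(z_t−z̄)² = 59.4364
r_2 = 37.6457 / 59.4364 = 0.633

0.633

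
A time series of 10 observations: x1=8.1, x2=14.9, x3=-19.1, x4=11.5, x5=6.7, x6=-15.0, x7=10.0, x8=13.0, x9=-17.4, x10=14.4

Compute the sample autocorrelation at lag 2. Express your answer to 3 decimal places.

Mean x̄ = (8.1 + 14.9 − 19.1 + 11.5 + 6.7 − 15.0 + 10.0 + 13.0 − 17.4 + 14.4)/10 = 2.7100
Numerator Σ_{t=1}^{8}(x_t−x̄)(x_{t+2}−x̄) = -432.5592
Denominator Σ(x_t−x̄)² = 1760.2490
r_2 = -432.5592 / 1760.2490 = -0.246

-0.246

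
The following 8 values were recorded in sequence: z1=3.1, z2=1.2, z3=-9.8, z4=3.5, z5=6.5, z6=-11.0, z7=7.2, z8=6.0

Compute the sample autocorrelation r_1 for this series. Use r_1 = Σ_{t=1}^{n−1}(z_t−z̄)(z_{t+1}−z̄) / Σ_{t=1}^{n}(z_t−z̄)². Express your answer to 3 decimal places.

-0.345

Mean z̄ = (3.1 + 1.2 − 9.8 + 3.5 + 6.5 − 11.0 + 7.2 + 6.0)/8 = 0.8375
Σ(z_t−z̄)(z_{t+1}−z̄) = (0.8202) + (-3.8561) + (-28.3223) + (15.0764) + (-67.0298) + (-75.3161) + (32.8464) = -125.7814
Denominator Σ(z_t−z̄)² = 364.8188
r_1 = -125.7814 / 364.8188 = -0.345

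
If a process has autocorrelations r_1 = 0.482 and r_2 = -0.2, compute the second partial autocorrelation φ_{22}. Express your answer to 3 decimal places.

-0.563

φ_{22} = (r_2 − r_1²) / (1 − r_1²)
r_1² = (0.482)² = 0.232324
Numerator = -0.2 − 0.2323 = -0.4323; denominator = 1 − 0.2323 = 0.7677
φ_{22} = -0.4323 / 0.7677 = -0.563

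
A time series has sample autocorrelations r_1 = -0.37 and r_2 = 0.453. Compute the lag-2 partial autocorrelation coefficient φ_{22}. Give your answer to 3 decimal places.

φ_{22} = (r_2 − r_1²) / (1 − r_1²)
r_1² = (-0.37)² = 0.1369
Numerator = 0.453 − 0.1369 = 0.3161; denominator = 1 − 0.1369 = 0.8631
φ_{22} = 0.3161 / 0.8631 = 0.366

0.366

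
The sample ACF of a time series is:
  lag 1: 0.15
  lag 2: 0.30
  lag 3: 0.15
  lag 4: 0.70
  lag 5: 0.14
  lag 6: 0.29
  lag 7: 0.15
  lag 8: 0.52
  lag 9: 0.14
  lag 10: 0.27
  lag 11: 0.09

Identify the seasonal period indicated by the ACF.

The largest autocorrelation is r_4 = 0.70, with a weaker echo at lag 8 (0.52); the remaining lags stay at or below 0.30.
The dominant spike at lag 4 indicates a seasonal period of 4.

4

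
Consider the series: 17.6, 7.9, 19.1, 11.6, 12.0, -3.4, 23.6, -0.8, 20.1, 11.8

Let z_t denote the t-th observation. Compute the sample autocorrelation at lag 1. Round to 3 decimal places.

Mean z̄ = (17.6 + 7.9 + 19.1 + 11.6 + 12.0 − 3.4 + 23.6 − 0.8 + 20.1 + 11.8)/10 = 11.9500
Numerator Σ_{t=1}^{9}(z_t−z̄)(z_{t+1}−z̄) = -487.6275
Denominator Σ(z_t−z̄)² = 699.9250
r_1 = -487.6275 / 699.9250 = -0.697

-0.697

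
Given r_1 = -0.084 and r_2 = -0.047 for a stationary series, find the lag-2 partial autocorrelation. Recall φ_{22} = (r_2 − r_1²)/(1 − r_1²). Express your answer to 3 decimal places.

φ_{22} = (r_2 − r_1²) / (1 − r_1²)
r_1² = (-0.084)² = 0.007056
Numerator = -0.047 − 0.0071 = -0.0541; denominator = 1 − 0.0071 = 0.9929
φ_{22} = -0.0541 / 0.9929 = -0.054

-0.054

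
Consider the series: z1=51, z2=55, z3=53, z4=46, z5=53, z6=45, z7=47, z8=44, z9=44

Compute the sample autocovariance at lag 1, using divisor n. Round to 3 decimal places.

4.321

Mean z̄ = (51 + 55 + 53 + 46 + 53 + 45 + 47 + 44 + 44)/9 = 48.6667
Σ_{t=1}^{8}(z_t−z̄)(z_{t+1}−z̄) = 38.8889
γ_1 = 38.8889 / 9 = 4.321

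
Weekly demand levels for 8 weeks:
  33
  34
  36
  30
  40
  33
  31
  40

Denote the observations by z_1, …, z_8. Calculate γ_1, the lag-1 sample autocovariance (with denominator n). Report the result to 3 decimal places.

Mean z̄ = (33 + 34 + 36 + 30 + 40 + 33 + 31 + 40)/8 = 34.6250
Σ_{t=1}^{7}(z_t−z̄)(z_{t+1}−z̄) = -53.3906
γ_1 = -53.3906 / 8 = -6.674

-6.674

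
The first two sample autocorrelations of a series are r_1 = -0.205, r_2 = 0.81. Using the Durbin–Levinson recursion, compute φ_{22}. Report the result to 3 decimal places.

0.802

φ_{22} = (r_2 − r_1²) / (1 − r_1²)
r_1² = (-0.205)² = 0.042025
Numerator = 0.81 − 0.0420 = 0.7680; denominator = 1 − 0.0420 = 0.9580
φ_{22} = 0.7680 / 0.9580 = 0.802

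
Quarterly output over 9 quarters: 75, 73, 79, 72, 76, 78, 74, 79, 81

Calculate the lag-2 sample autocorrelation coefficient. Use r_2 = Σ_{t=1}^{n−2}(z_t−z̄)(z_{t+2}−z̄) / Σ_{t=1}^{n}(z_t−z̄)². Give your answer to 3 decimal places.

Mean z̄ = (75 + 73 + 79 + 72 + 76 + 78 + 74 + 79 + 81)/9 = 76.3333
Numerator Σ_{t=1}^{7}(z_t−z̄)(z_{t+2}−z̄) = -2.8889
Denominator Σ(z_t−z̄)² = 76.0000
r_2 = -2.8889 / 76.0000 = -0.038

-0.038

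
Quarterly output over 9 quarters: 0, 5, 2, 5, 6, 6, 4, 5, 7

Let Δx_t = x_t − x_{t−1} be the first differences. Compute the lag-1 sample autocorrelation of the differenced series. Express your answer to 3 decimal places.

First differences Δx: 5, -3, 3, 1, 0, -2, 1, 2
Mean of differences = 0.8750
Numerator Σ(Δx_t−Δx̄)(Δx_{t+1}−Δx̄) = -21.7656
Denominator Σ(Δx_t−Δx̄)² = 46.8750
r_1(Δx) = -21.7656 / 46.8750 = -0.464

-0.464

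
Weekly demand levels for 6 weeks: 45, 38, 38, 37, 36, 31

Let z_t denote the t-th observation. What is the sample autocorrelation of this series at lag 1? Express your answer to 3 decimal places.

Mean z̄ = (45 + 38 + 38 + 37 + 36 + 31)/6 = 37.5000
Deviations from mean: 7.5000, 0.5000, 0.5000, -0.5000, -1.5000, -6.5000
Numerator Σ_{t=1}^{5}(z_t−z̄)(z_{t+1}−z̄) = 14.2500
Denominator Σ(z_t−z̄)² = 101.5000
r_1 = 14.2500 / 101.5000 = 0.140

0.140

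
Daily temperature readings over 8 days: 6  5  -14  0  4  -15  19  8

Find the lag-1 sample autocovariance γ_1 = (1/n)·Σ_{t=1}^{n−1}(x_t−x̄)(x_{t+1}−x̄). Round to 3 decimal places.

Mean x̄ = (6 + 5 − 14 + 0 + 4 − 15 + 19 + 8)/8 = 1.6250
Deviations: 4.3750, 3.3750, -15.6250, -1.6250, 2.3750, -16.6250, 17.3750, 6.3750
Σ_{t=1}^{7}(x_t−x̄)(x_{t+1}−x̄) = -234.0156
γ_1 = -234.0156 / 8 = -29.252

-29.252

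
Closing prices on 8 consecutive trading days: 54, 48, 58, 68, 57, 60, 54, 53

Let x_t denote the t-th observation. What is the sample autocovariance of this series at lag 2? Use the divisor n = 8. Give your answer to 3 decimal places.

-9.250

Mean x̄ = (54 + 48 + 58 + 68 + 57 + 60 + 54 + 53)/8 = 56.5000
Deviations: -2.5000, -8.5000, 1.5000, 11.5000, 0.5000, 3.5000, -2.5000, -3.5000
Σ_{t=1}^{6}(x_t−x̄)(x_{t+2}−x̄) = -74.0000
γ_2 = -74.0000 / 8 = -9.250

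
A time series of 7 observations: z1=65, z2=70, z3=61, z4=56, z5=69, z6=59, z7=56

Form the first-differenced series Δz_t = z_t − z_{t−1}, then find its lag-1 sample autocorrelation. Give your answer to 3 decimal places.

-0.465

First differences Δz: 5, -9, -5, 13, -10, -3
Mean of differences = -1.5000
Numerator Σ(Δz_t−Δz̄)(Δz_{t+1}−Δz̄) = -183.7500
Denominator Σ(Δz_t−Δz̄)² = 395.5000
r_1(Δz) = -183.7500 / 395.5000 = -0.465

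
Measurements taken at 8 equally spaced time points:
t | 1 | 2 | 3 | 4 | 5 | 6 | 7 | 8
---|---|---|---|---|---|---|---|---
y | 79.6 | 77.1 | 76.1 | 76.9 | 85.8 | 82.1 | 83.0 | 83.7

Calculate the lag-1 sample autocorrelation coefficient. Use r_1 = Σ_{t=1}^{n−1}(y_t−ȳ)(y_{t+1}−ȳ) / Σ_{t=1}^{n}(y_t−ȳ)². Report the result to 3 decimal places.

Mean ȳ = (79.6 + 77.1 + 76.1 + 76.9 + 85.8 + 82.1 + 83.0 + 83.7)/8 = 80.5375
Deviations from mean: -0.9375, -3.4375, -4.4375, -3.6375, 5.2625, 1.5625, 2.4625, 3.1625
Numerator Σ_{t=1}^{7}(y_t−ȳ)(y_{t+1}−ȳ) = 35.3336
Denominator Σ(y_t−ȳ)² = 91.8188
r_1 = 35.3336 / 91.8188 = 0.385

0.385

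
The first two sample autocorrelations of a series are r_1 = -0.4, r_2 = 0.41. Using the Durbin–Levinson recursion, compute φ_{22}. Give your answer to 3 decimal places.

φ_{22} = (r_2 − r_1²) / (1 − r_1²)
r_1² = (-0.4)² = 0.16
Numerator = 0.41 − 0.1600 = 0.2500; denominator = 1 − 0.1600 = 0.8400
φ_{22} = 0.2500 / 0.8400 = 0.298

0.298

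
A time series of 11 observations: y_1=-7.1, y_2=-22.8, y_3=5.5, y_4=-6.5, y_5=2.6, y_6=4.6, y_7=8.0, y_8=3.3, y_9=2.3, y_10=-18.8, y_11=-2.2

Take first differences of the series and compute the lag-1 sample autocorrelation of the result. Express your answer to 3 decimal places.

-0.596

First differences Δy: -15.7, 28.3, -12.0, 9.1, 2.0, 3.4, -4.7, -1.0, -21.1, 16.6
Mean of differences = 0.4900
Numerator Σ(Δy_t−Δȳ)(Δy_{t+1}−Δȳ) = -1210.7501
Denominator Σ(Δy_t−Δȳ)² = 2031.2090
r_1(Δy) = -1210.7501 / 2031.2090 = -0.596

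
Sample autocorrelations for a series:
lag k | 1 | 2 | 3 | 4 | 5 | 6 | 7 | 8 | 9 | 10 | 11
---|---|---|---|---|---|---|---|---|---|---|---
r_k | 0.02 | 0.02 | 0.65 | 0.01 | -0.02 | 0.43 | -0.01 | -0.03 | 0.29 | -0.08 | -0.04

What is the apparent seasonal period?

3

The largest autocorrelation is r_3 = 0.65, with weaker echoes at lags 6 (0.43) and 9 (0.29); the remaining lags stay at or below 0.02.
The dominant spike at lag 3 indicates a seasonal period of 3.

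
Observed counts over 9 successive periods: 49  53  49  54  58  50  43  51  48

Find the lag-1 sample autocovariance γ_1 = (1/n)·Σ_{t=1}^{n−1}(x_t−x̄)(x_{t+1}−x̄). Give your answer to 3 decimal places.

Mean x̄ = (49 + 53 + 49 + 54 + 58 + 50 + 43 + 51 + 48)/9 = 50.5556
Σ_{t=1}^{8}(x_t−x̄)(x_{t+1}−x̄) = 8.2469
γ_1 = 8.2469 / 9 = 0.916

0.916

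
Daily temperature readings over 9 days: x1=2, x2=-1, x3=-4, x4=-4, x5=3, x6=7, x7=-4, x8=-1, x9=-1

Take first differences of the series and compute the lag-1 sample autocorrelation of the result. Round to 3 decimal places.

First differences Δx: -3, -3, 0, 7, 4, -11, 3, 0
Mean of differences = -0.3750
Numerator Σ(Δx_t−Δx̄)(Δx_{t+1}−Δx̄) = -40.1406
Denominator Σ(Δx_t−Δx̄)² = 211.8750
r_1(Δx) = -40.1406 / 211.8750 = -0.189

-0.189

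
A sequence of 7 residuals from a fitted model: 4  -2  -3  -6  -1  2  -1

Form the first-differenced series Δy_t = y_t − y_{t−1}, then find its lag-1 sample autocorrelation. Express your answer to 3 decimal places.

First differences Δy: -6, -1, -3, 5, 3, -3
Mean of differences = -0.8333
Numerator Σ(Δy_t−Δȳ)(Δy_{t+1}−Δȳ) = 2.6389
Denominator Σ(Δy_t−Δȳ)² = 84.8333
r_1(Δy) = 2.6389 / 84.8333 = 0.031

0.031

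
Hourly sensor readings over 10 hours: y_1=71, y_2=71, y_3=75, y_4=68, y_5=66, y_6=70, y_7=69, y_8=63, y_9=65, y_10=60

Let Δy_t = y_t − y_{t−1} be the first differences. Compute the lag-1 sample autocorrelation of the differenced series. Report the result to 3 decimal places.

First differences Δy: 0, 4, -7, -2, 4, -1, -6, 2, -5
Mean of differences = -1.2222
Numerator Σ(Δy_t−Δȳ)(Δy_{t+1}−Δȳ) = -50.8272
Denominator Σ(Δy_t−Δȳ)² = 137.5556
r_1(Δy) = -50.8272 / 137.5556 = -0.370

-0.370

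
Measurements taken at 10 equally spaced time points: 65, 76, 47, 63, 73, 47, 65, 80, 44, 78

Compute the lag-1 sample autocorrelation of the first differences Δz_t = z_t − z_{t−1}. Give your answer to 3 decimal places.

First differences Δz: 11, -29, 16, 10, -26, 18, 15, -36, 34
Mean of differences = 1.4444
Numerator Σ(Δz_t−Δz̄)(Δz_{t+1}−Δz̄) = -2800.8642
Denominator Σ(Δz_t−Δz̄)² = 4976.2222
r_1(Δz) = -2800.8642 / 4976.2222 = -0.563

-0.563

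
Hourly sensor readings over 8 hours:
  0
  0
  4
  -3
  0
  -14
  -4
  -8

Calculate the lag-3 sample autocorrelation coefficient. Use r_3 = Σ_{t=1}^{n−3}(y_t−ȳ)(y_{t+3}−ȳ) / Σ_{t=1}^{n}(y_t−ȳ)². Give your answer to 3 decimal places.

Mean ȳ = (0 + 0 + 4 − 3 + 0 − 14 − 4 − 8)/8 = -3.1250
Numerator Σ_{t=1}^{5}(y_t−ȳ)(y_{t+3}−ȳ) = -82.6719
Denominator Σ(y_t−ȳ)² = 222.8750
r_3 = -82.6719 / 222.8750 = -0.371

-0.371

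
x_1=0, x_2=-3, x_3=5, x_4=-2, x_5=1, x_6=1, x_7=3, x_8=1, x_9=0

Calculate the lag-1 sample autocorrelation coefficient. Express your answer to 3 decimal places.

Mean x̄ = (0 − 3 + 5 − 2 + 1 + 1 + 3 + 1 + 0)/9 = 0.6667
Numerator Σ_{t=1}^{8}(x_t−x̄)(x_{t+1}−x̄) = -24.4444
Denominator Σ(x_t−x̄)² = 46.0000
r_1 = -24.4444 / 46.0000 = -0.531

-0.531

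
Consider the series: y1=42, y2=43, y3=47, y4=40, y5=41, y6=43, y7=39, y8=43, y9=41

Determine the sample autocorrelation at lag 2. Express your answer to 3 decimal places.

Mean ȳ = (42 + 43 + 47 + 40 + 41 + 43 + 39 + 43 + 41)/9 = 42.1111
Σ(y_t−ȳ)(y_{t+2}−ȳ) = (-0.5432) + (-1.8765) + (-5.4321) + (-1.8765) + (3.4568) + (0.7901) + (3.4568) = -2.0247
Denominator Σ(y_t−ȳ)² = 42.8889
r_2 = -2.0247 / 42.8889 = -0.047

-0.047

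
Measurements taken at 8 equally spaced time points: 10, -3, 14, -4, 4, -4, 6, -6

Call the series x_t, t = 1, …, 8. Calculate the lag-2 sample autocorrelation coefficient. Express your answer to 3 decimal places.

Mean x̄ = (10 − 3 + 14 − 4 + 4 − 4 + 6 − 6)/8 = 2.1250
Deviations from mean: 7.8750, -5.1250, 11.8750, -6.1250, 1.8750, -6.1250, 3.8750, -8.1250
Σ(x_t−x̄)(x_{t+2}−x̄) = (93.5156) + (31.3906) + (22.2656) + (37.5156) + (7.2656) + (49.7656) = 241.7188
Denominator Σ(x_t−x̄)² = 388.8750
r_2 = 241.7188 / 388.8750 = 0.622

0.622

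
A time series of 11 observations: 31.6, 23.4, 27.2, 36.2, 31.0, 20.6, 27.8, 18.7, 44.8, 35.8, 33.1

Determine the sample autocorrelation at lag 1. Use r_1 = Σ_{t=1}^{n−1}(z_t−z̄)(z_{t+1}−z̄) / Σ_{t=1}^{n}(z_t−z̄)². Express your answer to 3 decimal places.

Mean z̄ = (31.6 + 23.4 + 27.2 + 36.2 + 31.0 + 20.6 + 27.8 + 18.7 + 44.8 + 35.8 + 33.1)/11 = 30.0182
Numerator Σ_{t=1}^{10}(z_t−z̄)(z_{t+1}−z̄) = -30.4385
Denominator Σ(z_t−z̄)² = 576.5764
r_1 = -30.4385 / 576.5764 = -0.053

-0.053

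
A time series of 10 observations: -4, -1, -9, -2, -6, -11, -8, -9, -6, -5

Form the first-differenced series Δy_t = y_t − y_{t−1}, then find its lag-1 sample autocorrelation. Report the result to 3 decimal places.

-0.583

First differences Δy: 3, -8, 7, -4, -5, 3, -1, 3, 1
Mean of differences = -0.1111
Numerator Σ(Δy_t−Δȳ)(Δy_{t+1}−Δȳ) = -106.5679
Denominator Σ(Δy_t−Δȳ)² = 182.8889
r_1(Δy) = -106.5679 / 182.8889 = -0.583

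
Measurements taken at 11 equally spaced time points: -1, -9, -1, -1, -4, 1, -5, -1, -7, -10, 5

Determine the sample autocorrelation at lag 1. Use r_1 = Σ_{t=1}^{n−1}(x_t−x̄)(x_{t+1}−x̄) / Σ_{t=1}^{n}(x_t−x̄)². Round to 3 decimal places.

-0.366

Mean x̄ = (-1 − 9 − 1 − 1 − 4 + 1 − 5 − 1 − 7 − 10 + 5)/11 = -3.0000
Numerator Σ_{t=1}^{10}(x_t−x̄)(x_{t+1}−x̄) = -74.0000
Denominator Σ(x_t−x̄)² = 202.0000
r_1 = -74.0000 / 202.0000 = -0.366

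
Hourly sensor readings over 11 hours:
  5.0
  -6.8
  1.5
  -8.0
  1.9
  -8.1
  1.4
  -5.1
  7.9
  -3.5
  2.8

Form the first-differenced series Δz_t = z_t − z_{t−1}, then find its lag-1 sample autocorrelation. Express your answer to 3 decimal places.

-0.859

First differences Δz: -11.8, 8.3, -9.5, 9.9, -10.0, 9.5, -6.5, 13.0, -11.4, 6.3
Mean of differences = -0.2200
Numerator Σ(Δz_t−Δz̄)(Δz_{t+1}−Δz̄) = -830.4324
Denominator Σ(Δz_t−Δz̄)² = 967.0560
r_1(Δz) = -830.4324 / 967.0560 = -0.859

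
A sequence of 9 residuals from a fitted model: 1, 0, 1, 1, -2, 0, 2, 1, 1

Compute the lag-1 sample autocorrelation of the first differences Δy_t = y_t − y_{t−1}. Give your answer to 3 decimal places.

-0.250

First differences Δy: -1, 1, 0, -3, 2, 2, -1, 0
Mean of differences = 0.0000
Numerator Σ(Δy_t−Δȳ)(Δy_{t+1}−Δȳ) = -5.0000
Denominator Σ(Δy_t−Δȳ)² = 20.0000
r_1(Δy) = -5.0000 / 20.0000 = -0.250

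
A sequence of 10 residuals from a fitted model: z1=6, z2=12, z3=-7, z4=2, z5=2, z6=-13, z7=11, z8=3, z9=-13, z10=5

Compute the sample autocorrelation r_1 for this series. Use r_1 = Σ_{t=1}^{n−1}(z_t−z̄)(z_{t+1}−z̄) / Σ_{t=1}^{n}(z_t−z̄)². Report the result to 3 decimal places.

Mean z̄ = (6 + 12 − 7 + 2 + 2 − 13 + 11 + 3 − 13 + 5)/10 = 0.8000
Numerator Σ_{t=1}^{9}(z_t−z̄)(z_{t+1}−z̄) = -260.2400
Denominator Σ(z_t−z̄)² = 723.6000
r_1 = -260.2400 / 723.6000 = -0.360

-0.360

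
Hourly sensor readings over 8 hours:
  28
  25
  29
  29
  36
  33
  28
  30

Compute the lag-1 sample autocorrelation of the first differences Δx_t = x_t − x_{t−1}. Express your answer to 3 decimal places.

First differences Δx: -3, 4, 0, 7, -3, -5, 2
Mean of differences = 0.2857
Numerator Σ(Δx_t−Δx̄)(Δx_{t+1}−Δx̄) = -28.9388
Denominator Σ(Δx_t−Δx̄)² = 111.4286
r_1(Δx) = -28.9388 / 111.4286 = -0.260

-0.260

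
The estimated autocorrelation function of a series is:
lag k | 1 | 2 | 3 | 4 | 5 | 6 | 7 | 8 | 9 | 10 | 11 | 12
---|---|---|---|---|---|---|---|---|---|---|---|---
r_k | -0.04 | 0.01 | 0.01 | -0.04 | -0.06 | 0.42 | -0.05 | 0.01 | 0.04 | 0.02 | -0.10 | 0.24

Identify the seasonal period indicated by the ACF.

The largest autocorrelation is r_6 = 0.42, with a weaker echo at lag 12 (0.24); the remaining lags stay at or below 0.04.
The dominant spike at lag 6 indicates a seasonal period of 6.

6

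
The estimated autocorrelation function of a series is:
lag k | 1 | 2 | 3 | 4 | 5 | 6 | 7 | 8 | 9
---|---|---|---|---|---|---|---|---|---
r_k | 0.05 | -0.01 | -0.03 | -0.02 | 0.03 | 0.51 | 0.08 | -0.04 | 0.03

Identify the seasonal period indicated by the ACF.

The largest autocorrelation is r_6 = 0.51; the remaining lags stay at or below 0.08.
The dominant spike at lag 6 indicates a seasonal period of 6.

6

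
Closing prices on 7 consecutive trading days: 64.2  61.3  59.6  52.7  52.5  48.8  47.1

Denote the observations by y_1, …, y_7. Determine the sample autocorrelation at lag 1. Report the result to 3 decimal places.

0.569

Mean ȳ = (64.2 + 61.3 + 59.6 + 52.7 + 52.5 + 48.8 + 47.1)/7 = 55.1714
Deviations from mean: 9.0286, 6.1286, 4.4286, -2.4714, -2.6714, -6.3714, -8.0714
Σ(y_t−ȳ)(y_{t+1}−ȳ) = (55.3322) + (27.1408) + (-10.9449) + (6.6022) + (17.0208) + (51.4265) = 146.5778
Denominator Σ(y_t−ȳ)² = 257.6743
r_1 = 146.5778 / 257.6743 = 0.569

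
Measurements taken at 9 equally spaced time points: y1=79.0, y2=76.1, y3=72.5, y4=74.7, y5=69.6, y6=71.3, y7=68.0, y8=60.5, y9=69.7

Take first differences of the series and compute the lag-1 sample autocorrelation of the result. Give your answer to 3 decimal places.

First differences Δy: -2.9, -3.6, 2.2, -5.1, 1.7, -3.3, -7.5, 9.2
Mean of differences = -1.1625
Numerator Σ(Δy_t−Δȳ)(Δy_{t+1}−Δȳ) = -86.7164
Denominator Σ(Δy_t−Δȳ)² = 196.0788
r_1(Δy) = -86.7164 / 196.0788 = -0.442

-0.442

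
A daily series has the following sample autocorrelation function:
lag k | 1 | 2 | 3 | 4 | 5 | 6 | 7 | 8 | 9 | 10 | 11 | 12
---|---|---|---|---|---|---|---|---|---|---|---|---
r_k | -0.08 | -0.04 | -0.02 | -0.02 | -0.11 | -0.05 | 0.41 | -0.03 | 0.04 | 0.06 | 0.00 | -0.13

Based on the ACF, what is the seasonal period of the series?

7

The largest autocorrelation is r_7 = 0.41; the remaining lags stay at or below 0.06.
The dominant spike at lag 7 indicates a seasonal period of 7.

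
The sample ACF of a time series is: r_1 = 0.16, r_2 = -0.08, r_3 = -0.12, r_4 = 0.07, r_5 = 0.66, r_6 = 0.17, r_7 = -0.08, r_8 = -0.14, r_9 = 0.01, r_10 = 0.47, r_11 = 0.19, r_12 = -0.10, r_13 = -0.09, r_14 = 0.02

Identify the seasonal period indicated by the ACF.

The largest autocorrelation is r_5 = 0.66, with a weaker echo at lag 10 (0.47); the remaining lags stay at or below 0.19.
The dominant spike at lag 5 indicates a seasonal period of 5.

5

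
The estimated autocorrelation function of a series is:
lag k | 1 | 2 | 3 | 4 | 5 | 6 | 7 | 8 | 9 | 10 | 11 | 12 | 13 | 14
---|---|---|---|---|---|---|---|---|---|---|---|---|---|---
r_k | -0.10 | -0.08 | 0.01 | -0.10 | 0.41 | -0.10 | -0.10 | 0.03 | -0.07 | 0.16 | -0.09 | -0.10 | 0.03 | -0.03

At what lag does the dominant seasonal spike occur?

5

The largest autocorrelation is r_5 = 0.41, with a weaker echo at lag 10 (0.16); the remaining lags stay at or below 0.03.
The dominant spike at lag 5 indicates a seasonal period of 5.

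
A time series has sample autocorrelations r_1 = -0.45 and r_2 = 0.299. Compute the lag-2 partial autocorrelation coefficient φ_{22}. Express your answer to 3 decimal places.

0.121

φ_{22} = (r_2 − r_1²) / (1 − r_1²)
r_1² = (-0.45)² = 0.2025
Numerator = 0.299 − 0.2025 = 0.0965; denominator = 1 − 0.2025 = 0.7975
φ_{22} = 0.0965 / 0.7975 = 0.121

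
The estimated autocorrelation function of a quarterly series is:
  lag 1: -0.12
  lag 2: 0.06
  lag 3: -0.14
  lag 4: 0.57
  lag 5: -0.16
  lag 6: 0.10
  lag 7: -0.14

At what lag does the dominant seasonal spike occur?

The largest autocorrelation is r_4 = 0.57; the remaining lags stay at or below 0.10.
The dominant spike at lag 4 indicates a seasonal period of 4.

4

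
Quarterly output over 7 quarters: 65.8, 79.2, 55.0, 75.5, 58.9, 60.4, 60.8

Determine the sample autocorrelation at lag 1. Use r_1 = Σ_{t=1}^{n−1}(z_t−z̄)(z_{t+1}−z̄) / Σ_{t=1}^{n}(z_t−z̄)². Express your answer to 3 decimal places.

-0.517

Mean z̄ = (65.8 + 79.2 + 55.0 + 75.5 + 58.9 + 60.4 + 60.8)/7 = 65.0857
Deviations from mean: 0.7143, 14.1143, -10.0857, 10.4143, -6.1857, -4.6857, -4.2857
Numerator Σ_{t=1}^{6}(z_t−z̄)(z_{t+1}−z̄) = -252.6602
Denominator Σ(z_t−z̄)² = 488.4886
r_1 = -252.6602 / 488.4886 = -0.517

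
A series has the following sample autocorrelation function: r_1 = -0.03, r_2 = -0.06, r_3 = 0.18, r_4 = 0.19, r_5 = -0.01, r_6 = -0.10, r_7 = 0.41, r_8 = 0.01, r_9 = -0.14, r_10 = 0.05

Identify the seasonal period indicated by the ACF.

The largest autocorrelation is r_7 = 0.41; the remaining lags stay at or below 0.19.
The dominant spike at lag 7 indicates a seasonal period of 7.

7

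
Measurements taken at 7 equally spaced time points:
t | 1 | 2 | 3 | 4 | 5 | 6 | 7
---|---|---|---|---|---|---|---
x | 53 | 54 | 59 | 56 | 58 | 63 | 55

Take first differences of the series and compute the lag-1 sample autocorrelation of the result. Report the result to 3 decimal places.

First differences Δx: 1, 5, -3, 2, 5, -8
Mean of differences = 0.3333
Numerator Σ(Δx_t−Δx̄)(Δx_{t+1}−Δx̄) = -49.1111
Denominator Σ(Δx_t−Δx̄)² = 127.3333
r_1(Δx) = -49.1111 / 127.3333 = -0.386

-0.386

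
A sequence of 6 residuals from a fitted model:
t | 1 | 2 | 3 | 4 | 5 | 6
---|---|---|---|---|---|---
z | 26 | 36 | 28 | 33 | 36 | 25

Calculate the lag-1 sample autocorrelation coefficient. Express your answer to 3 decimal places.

Mean z̄ = (26 + 36 + 28 + 33 + 36 + 25)/6 = 30.6667
Deviations from mean: -4.6667, 5.3333, -2.6667, 2.3333, 5.3333, -5.6667
Numerator Σ_{t=1}^{5}(z_t−z̄)(z_{t+1}−z̄) = -63.1111
Denominator Σ(z_t−z̄)² = 123.3333
r_1 = -63.1111 / 123.3333 = -0.512

-0.512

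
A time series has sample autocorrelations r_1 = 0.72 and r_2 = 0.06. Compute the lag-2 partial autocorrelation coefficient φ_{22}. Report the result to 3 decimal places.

φ_{22} = (r_2 − r_1²) / (1 − r_1²)
r_1² = (0.72)² = 0.5184
Numerator = 0.06 − 0.5184 = -0.4584; denominator = 1 − 0.5184 = 0.4816
φ_{22} = -0.4584 / 0.4816 = -0.952

-0.952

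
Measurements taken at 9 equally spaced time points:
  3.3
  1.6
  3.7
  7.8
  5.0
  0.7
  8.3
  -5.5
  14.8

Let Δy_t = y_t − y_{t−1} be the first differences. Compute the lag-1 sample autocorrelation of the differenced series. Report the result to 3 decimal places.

-0.582

First differences Δy: -1.7, 2.1, 4.1, -2.8, -4.3, 7.6, -13.8, 20.3
Mean of differences = 1.4375
Numerator Σ(Δy_t−Δȳ)(Δy_{t+1}−Δȳ) = -403.9602
Denominator Σ(Δy_t−Δȳ)² = 694.1988
r_1(Δy) = -403.9602 / 694.1988 = -0.582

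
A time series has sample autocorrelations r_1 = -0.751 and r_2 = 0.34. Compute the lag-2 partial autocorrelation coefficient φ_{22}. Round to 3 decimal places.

-0.514

φ_{22} = (r_2 − r_1²) / (1 − r_1²)
r_1² = (-0.751)² = 0.564001
Numerator = 0.34 − 0.5640 = -0.2240; denominator = 1 − 0.5640 = 0.4360
φ_{22} = -0.2240 / 0.4360 = -0.514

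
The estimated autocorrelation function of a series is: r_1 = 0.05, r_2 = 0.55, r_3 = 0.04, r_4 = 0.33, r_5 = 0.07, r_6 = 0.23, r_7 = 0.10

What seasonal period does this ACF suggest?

2

The largest autocorrelation is r_2 = 0.55, with weaker echoes at lags 4 (0.33) and 6 (0.23); the remaining lags stay at or below 0.10.
The dominant spike at lag 2 indicates a seasonal period of 2.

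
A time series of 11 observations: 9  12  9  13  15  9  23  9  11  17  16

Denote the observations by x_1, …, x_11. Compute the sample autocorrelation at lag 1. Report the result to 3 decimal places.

-0.343

Mean x̄ = (9 + 12 + 9 + 13 + 15 + 9 + 23 + 9 + 11 + 17 + 16)/11 = 13.0000
Numerator Σ_{t=1}^{10}(x_t−x̄)(x_{t+1}−x̄) = -68.0000
Denominator Σ(x_t−x̄)² = 198.0000
r_1 = -68.0000 / 198.0000 = -0.343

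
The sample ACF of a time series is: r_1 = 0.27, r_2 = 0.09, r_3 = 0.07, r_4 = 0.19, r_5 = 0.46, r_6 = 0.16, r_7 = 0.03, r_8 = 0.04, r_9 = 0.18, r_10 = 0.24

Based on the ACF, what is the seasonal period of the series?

5

The largest autocorrelation is r_5 = 0.46; the remaining lags stay at or below 0.27. The elevated value at lag 1 (0.27), dropping to 0.09 at lag 2, reflects decaying short-term dependence rather than seasonality.
The dominant spike at lag 5 indicates a seasonal period of 5.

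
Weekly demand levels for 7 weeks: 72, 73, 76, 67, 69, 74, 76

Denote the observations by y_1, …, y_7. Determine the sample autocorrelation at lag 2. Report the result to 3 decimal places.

Mean ȳ = (72 + 73 + 76 + 67 + 69 + 74 + 76)/7 = 72.4286
Deviations from mean: -0.4286, 0.5714, 3.5714, -5.4286, -3.4286, 1.5714, 3.5714
Σ(y_t−ȳ)(y_{t+2}−ȳ) = (-1.5306) + (-3.1020) + (-12.2449) + (-8.5306) + (-12.2449) = -37.6531
Denominator Σ(y_t−ȳ)² = 69.7143
r_2 = -37.6531 / 69.7143 = -0.540

-0.540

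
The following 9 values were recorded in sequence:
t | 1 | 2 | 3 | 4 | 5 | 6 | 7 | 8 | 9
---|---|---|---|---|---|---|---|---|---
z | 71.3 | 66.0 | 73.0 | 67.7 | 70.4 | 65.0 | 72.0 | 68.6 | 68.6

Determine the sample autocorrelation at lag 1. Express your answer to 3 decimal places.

-0.755

Mean z̄ = (71.3 + 66.0 + 73.0 + 67.7 + 70.4 + 65.0 + 72.0 + 68.6 + 68.6)/9 = 69.1778
Numerator Σ_{t=1}^{8}(z_t−z̄)(z_{t+1}−z̄) = -44.5383
Denominator Σ(z_t−z̄)² = 58.9756
r_1 = -44.5383 / 58.9756 = -0.755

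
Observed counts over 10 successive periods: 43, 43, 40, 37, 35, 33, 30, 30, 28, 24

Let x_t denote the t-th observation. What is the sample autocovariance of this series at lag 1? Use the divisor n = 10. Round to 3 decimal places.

25.771

Mean x̄ = (43 + 43 + 40 + 37 + 35 + 33 + 30 + 30 + 28 + 24)/10 = 34.3000
Σ_{t=1}^{9}(x_t−x̄)(x_{t+1}−x̄) = 257.7100
γ_1 = 257.7100 / 10 = 25.771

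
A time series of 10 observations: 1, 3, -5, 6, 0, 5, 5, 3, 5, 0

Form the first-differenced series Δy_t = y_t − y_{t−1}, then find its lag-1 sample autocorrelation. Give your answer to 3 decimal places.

-0.756

First differences Δy: 2, -8, 11, -6, 5, 0, -2, 2, -5
Mean of differences = -0.1111
Numerator Σ(Δy_t−Δȳ)(Δy_{t+1}−Δȳ) = -213.7901
Denominator Σ(Δy_t−Δȳ)² = 282.8889
r_1(Δy) = -213.7901 / 282.8889 = -0.756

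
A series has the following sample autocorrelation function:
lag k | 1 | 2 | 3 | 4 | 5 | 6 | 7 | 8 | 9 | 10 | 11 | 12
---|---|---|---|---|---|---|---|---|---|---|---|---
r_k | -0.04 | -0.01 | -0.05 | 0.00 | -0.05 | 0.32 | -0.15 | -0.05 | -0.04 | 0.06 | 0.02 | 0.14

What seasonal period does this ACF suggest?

6

The largest autocorrelation is r_6 = 0.32; the remaining lags stay at or below 0.14.
The dominant spike at lag 6 indicates a seasonal period of 6.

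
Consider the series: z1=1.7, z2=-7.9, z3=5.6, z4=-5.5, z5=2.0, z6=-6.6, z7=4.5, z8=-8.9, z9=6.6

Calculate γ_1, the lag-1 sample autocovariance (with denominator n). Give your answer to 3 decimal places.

-28.658

Mean z̄ = (1.7 − 7.9 + 5.6 − 5.5 + 2.0 − 6.6 + 4.5 − 8.9 + 6.6)/9 = -0.9444
Σ_{t=1}^{8}(z_t−z̄)(z_{t+1}−z̄) = -257.9186
γ_1 = -257.9186 / 9 = -28.658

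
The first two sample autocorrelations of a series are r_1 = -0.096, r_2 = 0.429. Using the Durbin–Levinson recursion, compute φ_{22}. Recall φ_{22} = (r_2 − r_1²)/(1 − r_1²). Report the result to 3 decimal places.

0.424

φ_{22} = (r_2 − r_1²) / (1 − r_1²)
r_1² = (-0.096)² = 0.009216
Numerator = 0.429 − 0.0092 = 0.4198; denominator = 1 − 0.0092 = 0.9908
φ_{22} = 0.4198 / 0.9908 = 0.424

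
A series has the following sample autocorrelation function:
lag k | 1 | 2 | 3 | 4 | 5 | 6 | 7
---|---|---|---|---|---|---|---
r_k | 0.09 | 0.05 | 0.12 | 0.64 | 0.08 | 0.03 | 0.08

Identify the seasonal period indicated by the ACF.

4

The largest autocorrelation is r_4 = 0.64; the remaining lags stay at or below 0.12.
The dominant spike at lag 4 indicates a seasonal period of 4.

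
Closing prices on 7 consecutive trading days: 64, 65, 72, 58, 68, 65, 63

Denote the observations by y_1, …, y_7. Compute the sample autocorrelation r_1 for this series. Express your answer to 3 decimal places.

Mean ȳ = (64 + 65 + 72 + 58 + 68 + 65 + 63)/7 = 65.0000
Σ(y_t−ȳ)(y_{t+1}−ȳ) = (0.0000) + (0.0000) + (-49.0000) + (-21.0000) + (0.0000) + (0.0000) = -70.0000
Denominator Σ(y_t−ȳ)² = 112.0000
r_1 = -70.0000 / 112.0000 = -0.625

-0.625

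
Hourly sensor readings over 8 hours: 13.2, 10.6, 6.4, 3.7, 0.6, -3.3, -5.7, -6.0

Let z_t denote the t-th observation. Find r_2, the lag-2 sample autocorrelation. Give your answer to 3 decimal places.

0.273

Mean z̄ = (13.2 + 10.6 + 6.4 + 3.7 + 0.6 − 3.3 − 5.7 − 6.0)/8 = 2.4375
Deviations from mean: 10.7625, 8.1625, 3.9625, 1.2625, -1.8375, -5.7375, -8.1375, -8.4375
Numerator Σ_{t=1}^{6}(z_t−z̄)(z_{t+2}−z̄) = 101.7897
Denominator Σ(z_t−z̄)² = 373.4588
r_2 = 101.7897 / 373.4588 = 0.273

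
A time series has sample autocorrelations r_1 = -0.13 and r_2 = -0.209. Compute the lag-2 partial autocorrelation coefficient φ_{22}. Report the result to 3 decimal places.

-0.230

φ_{22} = (r_2 − r_1²) / (1 − r_1²)
r_1² = (-0.13)² = 0.0169
Numerator = -0.209 − 0.0169 = -0.2259; denominator = 1 − 0.0169 = 0.9831
φ_{22} = -0.2259 / 0.9831 = -0.230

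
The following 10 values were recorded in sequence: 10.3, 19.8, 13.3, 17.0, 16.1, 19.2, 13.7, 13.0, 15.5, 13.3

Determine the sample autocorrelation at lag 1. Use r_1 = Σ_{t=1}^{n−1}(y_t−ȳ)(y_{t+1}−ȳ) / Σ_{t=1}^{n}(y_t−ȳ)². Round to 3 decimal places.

-0.414

Mean ȳ = (10.3 + 19.8 + 13.3 + 17.0 + 16.1 + 19.2 + 13.7 + 13.0 + 15.5 + 13.3)/10 = 15.1200
Numerator Σ_{t=1}^{9}(y_t−ȳ)(y_{t+1}−ȳ) = -32.9364
Denominator Σ(y_t−ȳ)² = 79.5560
r_1 = -32.9364 / 79.5560 = -0.414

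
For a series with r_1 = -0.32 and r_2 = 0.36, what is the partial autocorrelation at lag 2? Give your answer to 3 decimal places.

φ_{22} = (r_2 − r_1²) / (1 − r_1²)
r_1² = (-0.32)² = 0.1024
Numerator = 0.36 − 0.1024 = 0.2576; denominator = 1 − 0.1024 = 0.8976
φ_{22} = 0.2576 / 0.8976 = 0.287

0.287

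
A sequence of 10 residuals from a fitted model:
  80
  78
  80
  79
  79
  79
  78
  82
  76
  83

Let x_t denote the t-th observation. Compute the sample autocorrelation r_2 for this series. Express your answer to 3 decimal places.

0.398

Mean x̄ = (80 + 78 + 80 + 79 + 79 + 79 + 78 + 82 + 76 + 83)/10 = 79.4000
Numerator Σ_{t=1}^{8}(x_t−x̄)(x_{t+2}−x̄) = 14.4800
Denominator Σ(x_t−x̄)² = 36.4000
r_2 = 14.4800 / 36.4000 = 0.398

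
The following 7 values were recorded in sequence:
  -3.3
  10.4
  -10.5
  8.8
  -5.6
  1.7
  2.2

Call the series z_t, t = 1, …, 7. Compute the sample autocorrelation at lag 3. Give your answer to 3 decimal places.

-0.265

Mean z̄ = (-3.3 + 10.4 − 10.5 + 8.8 − 5.6 + 1.7 + 2.2)/7 = 0.5286
Deviations from mean: -3.8286, 9.8714, -11.0286, 8.2714, -6.1286, 1.1714, 1.6714
Numerator Σ_{t=1}^{4}(z_t−z̄)(z_{t+3}−z̄) = -91.2596
Denominator Σ(z_t−z̄)² = 343.8743
r_3 = -91.2596 / 343.8743 = -0.265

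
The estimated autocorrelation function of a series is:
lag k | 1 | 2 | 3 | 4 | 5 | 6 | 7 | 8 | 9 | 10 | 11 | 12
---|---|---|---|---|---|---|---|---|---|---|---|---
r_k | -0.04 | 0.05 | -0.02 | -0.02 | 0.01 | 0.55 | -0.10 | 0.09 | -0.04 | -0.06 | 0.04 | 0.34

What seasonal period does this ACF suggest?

6

The largest autocorrelation is r_6 = 0.55, with a weaker echo at lag 12 (0.34); the remaining lags stay at or below 0.09.
The dominant spike at lag 6 indicates a seasonal period of 6.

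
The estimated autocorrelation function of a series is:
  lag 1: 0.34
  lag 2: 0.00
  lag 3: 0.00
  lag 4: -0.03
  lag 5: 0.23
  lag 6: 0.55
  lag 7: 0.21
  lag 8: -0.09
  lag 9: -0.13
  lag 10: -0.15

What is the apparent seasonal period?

The largest autocorrelation is r_6 = 0.55; the remaining lags stay at or below 0.34. The elevated value at lag 1 (0.34), dropping to 0.00 at lag 2, reflects decaying short-term dependence rather than seasonality.
The dominant spike at lag 6 indicates a seasonal period of 6.

6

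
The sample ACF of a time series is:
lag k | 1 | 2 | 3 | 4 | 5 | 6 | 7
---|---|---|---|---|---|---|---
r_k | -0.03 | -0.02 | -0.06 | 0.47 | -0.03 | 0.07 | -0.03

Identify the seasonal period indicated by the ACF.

The largest autocorrelation is r_4 = 0.47; the remaining lags stay at or below 0.07.
The dominant spike at lag 4 indicates a seasonal period of 4.

4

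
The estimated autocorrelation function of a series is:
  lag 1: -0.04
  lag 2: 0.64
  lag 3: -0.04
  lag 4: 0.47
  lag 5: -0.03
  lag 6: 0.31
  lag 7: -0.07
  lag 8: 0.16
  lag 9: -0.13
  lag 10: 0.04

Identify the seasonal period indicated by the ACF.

The largest autocorrelation is r_2 = 0.64, with weaker echoes at lags 4 (0.47), 6 (0.31) and 8 (0.16); the remaining lags stay at or below 0.04.
The dominant spike at lag 2 indicates a seasonal period of 2.

2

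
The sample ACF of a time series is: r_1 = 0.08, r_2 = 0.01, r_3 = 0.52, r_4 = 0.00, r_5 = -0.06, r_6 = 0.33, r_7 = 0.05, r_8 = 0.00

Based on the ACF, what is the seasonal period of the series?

3

The largest autocorrelation is r_3 = 0.52, with a weaker echo at lag 6 (0.33); the remaining lags stay at or below 0.08.
The dominant spike at lag 3 indicates a seasonal period of 3.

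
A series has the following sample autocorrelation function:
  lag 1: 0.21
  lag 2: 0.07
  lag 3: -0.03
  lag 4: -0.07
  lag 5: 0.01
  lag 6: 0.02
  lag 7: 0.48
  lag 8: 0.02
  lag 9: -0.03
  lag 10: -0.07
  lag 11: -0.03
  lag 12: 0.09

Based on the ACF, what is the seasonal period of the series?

The largest autocorrelation is r_7 = 0.48; the remaining lags stay at or below 0.21. The elevated value at lag 1 (0.21), dropping to 0.07 at lag 2, reflects decaying short-term dependence rather than seasonality.
The dominant spike at lag 7 indicates a seasonal period of 7.

7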